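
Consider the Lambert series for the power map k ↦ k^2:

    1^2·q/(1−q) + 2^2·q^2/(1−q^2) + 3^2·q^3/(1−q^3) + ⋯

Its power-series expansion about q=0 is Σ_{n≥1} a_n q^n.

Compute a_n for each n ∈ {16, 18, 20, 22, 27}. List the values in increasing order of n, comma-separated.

341, 455, 546, 610, 820

[q^16] f(1)=1,f(2)=4,f(4)=16,f(8)=64,f(16)=256 ⇒ 341
n=18: 1·18 2·9 3·6 6·3 9·2 18·1  f→[1+4+9+36+81+324]=455
q^20  k|20↦f(k): 20:400 10:100 5:25 4:16 2:4 1:1  a_20=546
d|22:{1,2,11,22}  Σf=1+4+121+484=610
d|27:{1,3,9,27}  Σf=1+9+81+729=820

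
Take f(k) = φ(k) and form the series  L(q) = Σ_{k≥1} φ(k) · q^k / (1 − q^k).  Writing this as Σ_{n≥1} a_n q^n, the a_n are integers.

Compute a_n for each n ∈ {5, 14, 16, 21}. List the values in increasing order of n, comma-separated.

n=5: 1·5 5·1  φ→[1+4]=5
q^14  k|14↦φ(k): 1:1 2:1 7:6 14:6  a_14=14
n=16: 16·1 8·2 4·4 2·8 1·16  φ→[8+4+2+1+1]=16
d|21:{1,3,7,21}  Σφ=1+2+6+12=21

5, 14, 16, 21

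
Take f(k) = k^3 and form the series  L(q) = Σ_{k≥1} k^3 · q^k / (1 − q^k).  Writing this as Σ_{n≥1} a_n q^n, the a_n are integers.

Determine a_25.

a_25 = 15751

q^25  k|25↦f(k): 25:15625 5:125 1:1  a_25=15751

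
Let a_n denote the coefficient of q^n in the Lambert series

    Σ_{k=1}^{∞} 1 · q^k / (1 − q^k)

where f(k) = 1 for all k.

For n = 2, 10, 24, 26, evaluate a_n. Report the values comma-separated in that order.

2, 4, 8, 4

[q^2] f(2)=1,f(1)=1 ⇒ 2
n=10: 1·10 2·5 5·2 10·1  f→[1+1+1+1]=4
q^24  k|24↦f(k): 1:1 2:1 3:1 4:1 6:1 8:1 12:1 24:1  a_24=8
d|26:{1,2,13,26}  Σf=1+1+1+1=4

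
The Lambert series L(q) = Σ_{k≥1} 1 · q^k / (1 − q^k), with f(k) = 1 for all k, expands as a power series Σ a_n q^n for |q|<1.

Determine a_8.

n=8: 8·1 4·2 2·4 1·8  f→[1+1+1+1]=4

a_8 = 4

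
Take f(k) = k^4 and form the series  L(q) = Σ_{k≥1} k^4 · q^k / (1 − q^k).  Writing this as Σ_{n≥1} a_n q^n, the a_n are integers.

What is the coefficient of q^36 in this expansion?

a_36 = 1813539

d|36:{1,2,3,4,6,9,12,18,36}  Σf=1+16+81+256+1296+6561+20736+104976+1679616=1813539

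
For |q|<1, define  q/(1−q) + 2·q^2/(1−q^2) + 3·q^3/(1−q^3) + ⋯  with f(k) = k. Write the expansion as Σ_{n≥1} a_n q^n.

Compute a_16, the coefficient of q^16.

a_16 = 31

d|16:{1,2,4,8,16}  Σf=1+2+4+8+16=31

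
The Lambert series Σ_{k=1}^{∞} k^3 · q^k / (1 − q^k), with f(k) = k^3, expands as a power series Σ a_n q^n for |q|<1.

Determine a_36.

a_36 = 55261

n=36: 36·1 18·2 12·3 9·4 6·6 4·9 3·12 2·18 1·36  f→[46656+5832+1728+729+216+64+27+8+1]=55261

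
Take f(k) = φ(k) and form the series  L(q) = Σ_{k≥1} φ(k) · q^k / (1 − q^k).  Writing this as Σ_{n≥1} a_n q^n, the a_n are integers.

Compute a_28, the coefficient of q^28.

n=28: 28·1 14·2 7·4 4·7 2·14 1·28  φ→[12+6+6+2+1+1]=28

a_28 = 28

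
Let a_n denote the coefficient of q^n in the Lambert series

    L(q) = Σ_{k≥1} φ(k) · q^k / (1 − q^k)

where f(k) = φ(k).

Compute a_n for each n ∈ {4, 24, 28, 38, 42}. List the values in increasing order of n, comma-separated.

n=4: 4·1 2·2 1·4  φ→[2+1+1]=4
n=24: 1·24 2·12 3·8 4·6 6·4 8·3 12·2 24·1  φ→[1+1+2+2+2+4+4+8]=24
d|28:{28,14,7,4,2,1}  Σφ=12+6+6+2+1+1=28
n=38: 38·1 19·2 2·19 1·38  φ→[18+18+1+1]=38
[q^42] φ(1)=1,φ(2)=1,φ(3)=2,φ(6)=2,φ(7)=6,φ(14)=6,φ(21)=12,φ(42)=12 ⇒ 42

4, 24, 28, 38, 42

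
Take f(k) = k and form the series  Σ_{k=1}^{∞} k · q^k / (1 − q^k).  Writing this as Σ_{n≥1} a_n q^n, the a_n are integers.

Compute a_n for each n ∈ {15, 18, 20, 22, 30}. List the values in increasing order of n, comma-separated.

d|15:{1,3,5,15}  Σf=1+3+5+15=24
n=18: 18·1 9·2 6·3 3·6 2·9 1·18  f→[18+9+6+3+2+1]=39
n=20: 1·20 2·10 4·5 5·4 10·2 20·1  f→[1+2+4+5+10+20]=42
[q^22] f(22)=22,f(11)=11,f(2)=2,f(1)=1 ⇒ 36
[q^30] f(30)=30,f(15)=15,f(10)=10,f(6)=6,f(5)=5,f(3)=3,f(2)=2,f(1)=1 ⇒ 72

24, 39, 42, 36, 72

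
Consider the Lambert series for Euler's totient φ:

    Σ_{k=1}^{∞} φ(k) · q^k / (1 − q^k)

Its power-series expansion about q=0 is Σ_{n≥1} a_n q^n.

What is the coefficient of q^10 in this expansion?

n=10: 1·10 2·5 5·2 10·1  φ→[1+1+4+4]=10

a_10 = 10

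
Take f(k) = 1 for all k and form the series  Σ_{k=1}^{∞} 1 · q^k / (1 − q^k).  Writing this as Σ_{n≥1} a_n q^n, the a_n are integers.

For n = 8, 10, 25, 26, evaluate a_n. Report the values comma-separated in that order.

4, 4, 3, 4

q^8  k|8↦f(k): 1:1 2:1 4:1 8:1  a_8=4
[q^10] f(1)=1,f(2)=1,f(5)=1,f(10)=1 ⇒ 4
[q^25] f(25)=1,f(5)=1,f(1)=1 ⇒ 3
n=26: 26·1 13·2 2·13 1·26  f→[1+1+1+1]=4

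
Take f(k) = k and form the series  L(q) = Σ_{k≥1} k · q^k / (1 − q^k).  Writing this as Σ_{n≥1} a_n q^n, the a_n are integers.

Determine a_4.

a_4 = 7

d|4:{4,2,1}  Σf=4+2+1=7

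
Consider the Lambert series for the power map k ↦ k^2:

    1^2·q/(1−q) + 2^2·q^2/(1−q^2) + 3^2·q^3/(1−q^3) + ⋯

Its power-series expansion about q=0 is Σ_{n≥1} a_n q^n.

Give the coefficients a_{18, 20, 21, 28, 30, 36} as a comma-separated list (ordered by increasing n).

455, 546, 500, 1050, 1300, 1911

d|18:{18,9,6,3,2,1}  Σf=324+81+36+9+4+1=455
d|20:{20,10,5,4,2,1}  Σf=400+100+25+16+4+1=546
n=21: 1·21 3·7 7·3 21·1  f→[1+9+49+441]=500
[q^28] f(1)=1,f(2)=4,f(4)=16,f(7)=49,f(14)=196,f(28)=784 ⇒ 1050
n=30: 30·1 15·2 10·3 6·5 5·6 3·10 2·15 1·30  f→[900+225+100+36+25+9+4+1]=1300
d|36:{1,2,3,4,6,9,12,18,36}  Σf=1+4+9+16+36+81+144+324+1296=1911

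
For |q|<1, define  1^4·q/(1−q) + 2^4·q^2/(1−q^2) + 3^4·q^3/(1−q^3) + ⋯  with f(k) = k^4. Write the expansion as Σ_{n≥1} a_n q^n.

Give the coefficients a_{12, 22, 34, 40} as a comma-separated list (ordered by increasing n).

22386, 248914, 1419874, 2734994

n=12: 1·12 2·6 3·4 4·3 6·2 12·1  f→[1+16+81+256+1296+20736]=22386
[q^22] f(22)=234256,f(11)=14641,f(2)=16,f(1)=1 ⇒ 248914
[q^34] f(34)=1336336,f(17)=83521,f(2)=16,f(1)=1 ⇒ 1419874
d|40:{1,2,4,5,8,10,20,40}  Σf=1+16+256+625+4096+10000+160000+2560000=2734994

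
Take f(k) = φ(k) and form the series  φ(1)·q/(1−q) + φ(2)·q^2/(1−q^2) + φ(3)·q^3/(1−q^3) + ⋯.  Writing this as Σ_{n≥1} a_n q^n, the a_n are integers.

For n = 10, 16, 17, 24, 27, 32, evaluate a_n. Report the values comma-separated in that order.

[q^10] φ(1)=1,φ(2)=1,φ(5)=4,φ(10)=4 ⇒ 10
q^16  k|16↦φ(k): 16:8 8:4 4:2 2:1 1:1  a_16=16
n=17: 17·1 1·17  φ→[16+1]=17
n=24: 24·1 12·2 8·3 6·4 4·6 3·8 2·12 1·24  φ→[8+4+4+2+2+2+1+1]=24
q^27  k|27↦φ(k): 1:1 3:2 9:6 27:18  a_27=27
d|32:{1,2,4,8,16,32}  Σφ=1+1+2+4+8+16=32

10, 16, 17, 24, 27, 32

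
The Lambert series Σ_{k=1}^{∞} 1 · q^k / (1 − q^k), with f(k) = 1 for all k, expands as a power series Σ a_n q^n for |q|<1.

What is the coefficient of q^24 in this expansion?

a_24 = 8

n=24: 1·24 2·12 3·8 4·6 6·4 8·3 12·2 24·1  f→[1+1+1+1+1+1+1+1]=8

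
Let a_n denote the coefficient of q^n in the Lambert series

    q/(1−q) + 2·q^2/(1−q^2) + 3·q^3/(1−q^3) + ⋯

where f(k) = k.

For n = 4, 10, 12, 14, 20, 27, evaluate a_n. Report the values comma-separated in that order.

d|4:{1,2,4}  Σf=1+2+4=7
[q^10] f(10)=10,f(5)=5,f(2)=2,f(1)=1 ⇒ 18
d|12:{1,2,3,4,6,12}  Σf=1+2+3+4+6+12=28
q^14  k|14↦f(k): 1:1 2:2 7:7 14:14  a_14=24
d|20:{20,10,5,4,2,1}  Σf=20+10+5+4+2+1=42
q^27  k|27↦f(k): 1:1 3:3 9:9 27:27  a_27=40

7, 18, 28, 24, 42, 40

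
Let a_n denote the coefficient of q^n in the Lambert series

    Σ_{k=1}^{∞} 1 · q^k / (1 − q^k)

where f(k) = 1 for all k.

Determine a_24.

a_24 = 8

q^24  k|24↦f(k): 24:1 12:1 8:1 6:1 4:1 3:1 2:1 1:1  a_24=8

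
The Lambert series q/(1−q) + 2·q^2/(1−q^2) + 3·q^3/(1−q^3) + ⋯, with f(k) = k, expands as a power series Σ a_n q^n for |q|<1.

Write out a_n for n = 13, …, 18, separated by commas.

[q^13] f(1)=1,f(13)=13 ⇒ 14
n=14: 14·1 7·2 2·7 1·14  f→[14+7+2+1]=24
n=15: 1·15 3·5 5·3 15·1  f→[1+3+5+15]=24
[q^16] f(1)=1,f(2)=2,f(4)=4,f(8)=8,f(16)=16 ⇒ 31
n=17: 1·17 17·1  f→[1+17]=18
q^18  k|18↦f(k): 1:1 2:2 3:3 6:6 9:9 18:18  a_18=39

14, 24, 24, 31, 18, 39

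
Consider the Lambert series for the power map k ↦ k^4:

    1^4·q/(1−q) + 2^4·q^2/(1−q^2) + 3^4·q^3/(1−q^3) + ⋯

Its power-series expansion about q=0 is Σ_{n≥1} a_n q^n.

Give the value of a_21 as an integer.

a_21 = 196964

d|21:{1,3,7,21}  Σf=1+81+2401+194481=196964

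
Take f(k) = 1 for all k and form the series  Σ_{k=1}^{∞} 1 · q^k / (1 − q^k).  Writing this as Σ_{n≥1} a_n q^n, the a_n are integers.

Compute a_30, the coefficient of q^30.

a_30 = 8

d|30:{30,15,10,6,5,3,2,1}  Σf=1+1+1+1+1+1+1+1=8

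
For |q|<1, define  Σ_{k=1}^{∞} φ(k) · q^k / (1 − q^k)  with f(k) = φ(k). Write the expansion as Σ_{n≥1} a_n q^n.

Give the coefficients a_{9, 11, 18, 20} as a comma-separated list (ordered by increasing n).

[q^9] φ(9)=6,φ(3)=2,φ(1)=1 ⇒ 9
[q^11] φ(11)=10,φ(1)=1 ⇒ 11
n=18: 1·18 2·9 3·6 6·3 9·2 18·1  φ→[1+1+2+2+6+6]=18
d|20:{1,2,4,5,10,20}  Σφ=1+1+2+4+4+8=20

9, 11, 18, 20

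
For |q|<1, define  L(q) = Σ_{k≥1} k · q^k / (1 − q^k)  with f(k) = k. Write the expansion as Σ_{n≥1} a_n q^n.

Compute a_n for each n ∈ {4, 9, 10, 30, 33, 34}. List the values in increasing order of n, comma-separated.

7, 13, 18, 72, 48, 54

d|4:{4,2,1}  Σf=4+2+1=7
n=9: 9·1 3·3 1·9  f→[9+3+1]=13
d|10:{1,2,5,10}  Σf=1+2+5+10=18
[q^30] f(30)=30,f(15)=15,f(10)=10,f(6)=6,f(5)=5,f(3)=3,f(2)=2,f(1)=1 ⇒ 72
q^33  k|33↦f(k): 1:1 3:3 11:11 33:33  a_33=48
d|34:{34,17,2,1}  Σf=34+17+2+1=54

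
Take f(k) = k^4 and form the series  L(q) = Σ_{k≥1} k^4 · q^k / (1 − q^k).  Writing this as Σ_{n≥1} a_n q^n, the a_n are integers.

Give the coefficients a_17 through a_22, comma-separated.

q^17  k|17↦f(k): 1:1 17:83521  a_17=83522
d|18:{18,9,6,3,2,1}  Σf=104976+6561+1296+81+16+1=112931
n=19: 1·19 19·1  f→[1+130321]=130322
d|20:{1,2,4,5,10,20}  Σf=1+16+256+625+10000+160000=170898
n=21: 1·21 3·7 7·3 21·1  f→[1+81+2401+194481]=196964
n=22: 22·1 11·2 2·11 1·22  f→[234256+14641+16+1]=248914

83522, 112931, 130322, 170898, 196964, 248914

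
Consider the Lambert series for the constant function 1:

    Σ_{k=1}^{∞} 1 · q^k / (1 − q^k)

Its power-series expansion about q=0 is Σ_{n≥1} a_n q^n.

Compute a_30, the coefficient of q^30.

a_30 = 8

d|30:{30,15,10,6,5,3,2,1}  Σf=1+1+1+1+1+1+1+1=8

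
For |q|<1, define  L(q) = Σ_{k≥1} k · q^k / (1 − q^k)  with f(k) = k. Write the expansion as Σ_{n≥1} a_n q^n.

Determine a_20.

a_20 = 42

n=20: 1·20 2·10 4·5 5·4 10·2 20·1  f→[1+2+4+5+10+20]=42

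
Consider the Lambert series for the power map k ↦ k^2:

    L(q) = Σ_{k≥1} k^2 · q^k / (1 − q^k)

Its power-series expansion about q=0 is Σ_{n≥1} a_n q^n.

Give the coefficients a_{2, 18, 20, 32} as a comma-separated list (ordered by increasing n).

5, 455, 546, 1365

d|2:{1,2}  Σf=1+4=5
q^18  k|18↦f(k): 18:324 9:81 6:36 3:9 2:4 1:1  a_18=455
[q^20] f(20)=400,f(10)=100,f(5)=25,f(4)=16,f(2)=4,f(1)=1 ⇒ 546
n=32: 1·32 2·16 4·8 8·4 16·2 32·1  f→[1+4+16+64+256+1024]=1365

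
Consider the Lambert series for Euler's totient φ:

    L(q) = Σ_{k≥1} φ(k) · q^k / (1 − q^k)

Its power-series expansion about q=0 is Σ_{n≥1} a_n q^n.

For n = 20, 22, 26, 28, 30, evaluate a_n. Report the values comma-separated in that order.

q^20  k|20↦φ(k): 1:1 2:1 4:2 5:4 10:4 20:8  a_20=20
n=22: 22·1 11·2 2·11 1·22  φ→[10+10+1+1]=22
n=26: 1·26 2·13 13·2 26·1  φ→[1+1+12+12]=26
[q^28] φ(28)=12,φ(14)=6,φ(7)=6,φ(4)=2,φ(2)=1,φ(1)=1 ⇒ 28
d|30:{30,15,10,6,5,3,2,1}  Σφ=8+8+4+2+4+2+1+1=30

20, 22, 26, 28, 30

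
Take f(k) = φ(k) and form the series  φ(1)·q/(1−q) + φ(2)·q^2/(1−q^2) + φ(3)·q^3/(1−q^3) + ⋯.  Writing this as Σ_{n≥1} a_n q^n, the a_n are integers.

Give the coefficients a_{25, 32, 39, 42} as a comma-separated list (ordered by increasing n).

n=25: 25·1 5·5 1·25  φ→[20+4+1]=25
q^32  k|32↦φ(k): 1:1 2:1 4:2 8:4 16:8 32:16  a_32=32
q^39  k|39↦φ(k): 1:1 3:2 13:12 39:24  a_39=39
q^42  k|42↦φ(k): 42:12 21:12 14:6 7:6 6:2 3:2 2:1 1:1  a_42=42

25, 32, 39, 42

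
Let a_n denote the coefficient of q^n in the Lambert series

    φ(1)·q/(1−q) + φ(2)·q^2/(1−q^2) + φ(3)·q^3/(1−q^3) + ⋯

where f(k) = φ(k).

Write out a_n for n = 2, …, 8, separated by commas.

q^2  k|2↦φ(k): 2:1 1:1  a_2=2
d|3:{1,3}  Σφ=1+2=3
d|4:{4,2,1}  Σφ=2+1+1=4
[q^5] φ(5)=4,φ(1)=1 ⇒ 5
[q^6] φ(6)=2,φ(3)=2,φ(2)=1,φ(1)=1 ⇒ 6
q^7  k|7↦φ(k): 7:6 1:1  a_7=7
q^8  k|8↦φ(k): 8:4 4:2 2:1 1:1  a_8=8

2, 3, 4, 5, 6, 7, 8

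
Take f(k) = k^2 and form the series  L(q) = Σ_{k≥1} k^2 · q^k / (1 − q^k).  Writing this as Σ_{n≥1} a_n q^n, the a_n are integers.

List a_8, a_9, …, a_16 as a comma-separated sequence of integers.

n=8: 1·8 2·4 4·2 8·1  f→[1+4+16+64]=85
[q^9] f(1)=1,f(3)=9,f(9)=81 ⇒ 91
q^10  k|10↦f(k): 10:100 5:25 2:4 1:1  a_10=130
[q^11] f(1)=1,f(11)=121 ⇒ 122
d|12:{12,6,4,3,2,1}  Σf=144+36+16+9+4+1=210
d|13:{13,1}  Σf=169+1=170
q^14  k|14↦f(k): 14:196 7:49 2:4 1:1  a_14=250
n=15: 1·15 3·5 5·3 15·1  f→[1+9+25+225]=260
q^16  k|16↦f(k): 1:1 2:4 4:16 8:64 16:256  a_16=341

85, 91, 130, 122, 210, 170, 250, 260, 341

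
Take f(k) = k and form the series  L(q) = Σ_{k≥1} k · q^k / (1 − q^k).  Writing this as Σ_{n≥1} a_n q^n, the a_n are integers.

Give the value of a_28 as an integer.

[q^28] f(1)=1,f(2)=2,f(4)=4,f(7)=7,f(14)=14,f(28)=28 ⇒ 56

a_28 = 56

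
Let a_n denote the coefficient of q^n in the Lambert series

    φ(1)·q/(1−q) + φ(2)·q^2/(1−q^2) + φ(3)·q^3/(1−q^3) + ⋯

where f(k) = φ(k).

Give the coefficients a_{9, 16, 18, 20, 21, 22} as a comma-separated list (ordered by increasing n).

d|9:{9,3,1}  Σφ=6+2+1=9
n=16: 1·16 2·8 4·4 8·2 16·1  φ→[1+1+2+4+8]=16
q^18  k|18↦φ(k): 1:1 2:1 3:2 6:2 9:6 18:6  a_18=18
[q^20] φ(20)=8,φ(10)=4,φ(5)=4,φ(4)=2,φ(2)=1,φ(1)=1 ⇒ 20
q^21  k|21↦φ(k): 21:12 7:6 3:2 1:1  a_21=21
q^22  k|22↦φ(k): 1:1 2:1 11:10 22:10  a_22=22

9, 16, 18, 20, 21, 22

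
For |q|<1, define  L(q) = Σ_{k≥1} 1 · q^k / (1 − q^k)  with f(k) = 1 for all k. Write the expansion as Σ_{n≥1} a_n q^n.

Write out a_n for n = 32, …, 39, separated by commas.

d|32:{32,16,8,4,2,1}  Σf=1+1+1+1+1+1=6
[q^33] f(33)=1,f(11)=1,f(3)=1,f(1)=1 ⇒ 4
n=34: 34·1 17·2 2·17 1·34  f→[1+1+1+1]=4
d|35:{1,5,7,35}  Σf=1+1+1+1=4
d|36:{36,18,12,9,6,4,3,2,1}  Σf=1+1+1+1+1+1+1+1+1=9
n=37: 1·37 37·1  f→[1+1]=2
d|38:{38,19,2,1}  Σf=1+1+1+1=4
q^39  k|39↦f(k): 39:1 13:1 3:1 1:1  a_39=4

6, 4, 4, 4, 9, 2, 4, 4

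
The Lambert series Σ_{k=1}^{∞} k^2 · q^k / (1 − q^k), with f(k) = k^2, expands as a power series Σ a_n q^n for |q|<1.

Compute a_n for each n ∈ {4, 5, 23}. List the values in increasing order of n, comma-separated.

n=4: 4·1 2·2 1·4  f→[16+4+1]=21
[q^5] f(5)=25,f(1)=1 ⇒ 26
q^23  k|23↦f(k): 23:529 1:1  a_23=530

21, 26, 530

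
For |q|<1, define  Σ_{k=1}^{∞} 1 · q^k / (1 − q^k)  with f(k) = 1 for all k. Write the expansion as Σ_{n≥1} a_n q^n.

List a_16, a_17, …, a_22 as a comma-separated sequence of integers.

5, 2, 6, 2, 6, 4, 4

[q^16] f(16)=1,f(8)=1,f(4)=1,f(2)=1,f(1)=1 ⇒ 5
n=17: 17·1 1·17  f→[1+1]=2
q^18  k|18↦f(k): 18:1 9:1 6:1 3:1 2:1 1:1  a_18=6
d|19:{19,1}  Σf=1+1=2
q^20  k|20↦f(k): 20:1 10:1 5:1 4:1 2:1 1:1  a_20=6
[q^21] f(21)=1,f(7)=1,f(3)=1,f(1)=1 ⇒ 4
[q^22] f(1)=1,f(2)=1,f(11)=1,f(22)=1 ⇒ 4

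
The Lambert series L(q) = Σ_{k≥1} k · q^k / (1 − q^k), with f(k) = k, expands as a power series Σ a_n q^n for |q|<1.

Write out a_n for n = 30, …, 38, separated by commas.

72, 32, 63, 48, 54, 48, 91, 38, 60

[q^30] f(1)=1,f(2)=2,f(3)=3,f(5)=5,f(6)=6,f(10)=10,f(15)=15,f(30)=30 ⇒ 72
n=31: 1·31 31·1  f→[1+31]=32
n=32: 1·32 2·16 4·8 8·4 16·2 32·1  f→[1+2+4+8+16+32]=63
n=33: 33·1 11·3 3·11 1·33  f→[33+11+3+1]=48
[q^34] f(1)=1,f(2)=2,f(17)=17,f(34)=34 ⇒ 54
d|35:{35,7,5,1}  Σf=35+7+5+1=48
n=36: 36·1 18·2 12·3 9·4 6·6 4·9 3·12 2·18 1·36  f→[36+18+12+9+6+4+3+2+1]=91
d|37:{37,1}  Σf=37+1=38
n=38: 1·38 2·19 19·2 38·1  f→[1+2+19+38]=60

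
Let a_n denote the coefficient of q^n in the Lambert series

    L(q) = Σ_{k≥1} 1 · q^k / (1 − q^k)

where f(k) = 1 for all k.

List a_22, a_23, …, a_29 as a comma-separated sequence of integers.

4, 2, 8, 3, 4, 4, 6, 2

[q^22] f(22)=1,f(11)=1,f(2)=1,f(1)=1 ⇒ 4
q^23  k|23↦f(k): 23:1 1:1  a_23=2
n=24: 24·1 12·2 8·3 6·4 4·6 3·8 2·12 1·24  f→[1+1+1+1+1+1+1+1]=8
n=25: 25·1 5·5 1·25  f→[1+1+1]=3
d|26:{1,2,13,26}  Σf=1+1+1+1=4
d|27:{1,3,9,27}  Σf=1+1+1+1=4
d|28:{28,14,7,4,2,1}  Σf=1+1+1+1+1+1=6
d|29:{1,29}  Σf=1+1=2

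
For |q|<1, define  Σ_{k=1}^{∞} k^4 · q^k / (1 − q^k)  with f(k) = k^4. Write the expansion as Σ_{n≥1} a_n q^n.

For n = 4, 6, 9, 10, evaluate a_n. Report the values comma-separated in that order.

273, 1394, 6643, 10642

q^4  k|4↦f(k): 4:256 2:16 1:1  a_4=273
q^6  k|6↦f(k): 1:1 2:16 3:81 6:1296  a_6=1394
n=9: 1·9 3·3 9·1  f→[1+81+6561]=6643
n=10: 1·10 2·5 5·2 10·1  f→[1+16+625+10000]=10642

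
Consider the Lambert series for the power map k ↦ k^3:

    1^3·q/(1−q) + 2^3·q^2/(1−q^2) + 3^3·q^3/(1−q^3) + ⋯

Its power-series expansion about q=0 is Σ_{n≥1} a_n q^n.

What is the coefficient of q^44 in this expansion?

q^44  k|44↦f(k): 1:1 2:8 4:64 11:1331 22:10648 44:85184  a_44=97236

a_44 = 97236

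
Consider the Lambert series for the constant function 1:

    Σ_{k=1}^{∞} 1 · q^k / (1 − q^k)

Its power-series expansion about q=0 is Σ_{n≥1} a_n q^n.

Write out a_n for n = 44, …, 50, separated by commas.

6, 6, 4, 2, 10, 3, 6

[q^44] f(44)=1,f(22)=1,f(11)=1,f(4)=1,f(2)=1,f(1)=1 ⇒ 6
n=45: 1·45 3·15 5·9 9·5 15·3 45·1  f→[1+1+1+1+1+1]=6
n=46: 46·1 23·2 2·23 1·46  f→[1+1+1+1]=4
d|47:{47,1}  Σf=1+1=2
d|48:{1,2,3,4,6,8,12,16,24,48}  Σf=1+1+1+1+1+1+1+1+1+1=10
[q^49] f(1)=1,f(7)=1,f(49)=1 ⇒ 3
[q^50] f(1)=1,f(2)=1,f(5)=1,f(10)=1,f(25)=1,f(50)=1 ⇒ 6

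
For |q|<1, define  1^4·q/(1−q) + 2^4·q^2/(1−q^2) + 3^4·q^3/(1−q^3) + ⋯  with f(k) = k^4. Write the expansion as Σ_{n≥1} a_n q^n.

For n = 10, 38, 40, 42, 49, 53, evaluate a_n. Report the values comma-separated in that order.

q^10  k|10↦f(k): 1:1 2:16 5:625 10:10000  a_10=10642
d|38:{1,2,19,38}  Σf=1+16+130321+2085136=2215474
d|40:{1,2,4,5,8,10,20,40}  Σf=1+16+256+625+4096+10000+160000+2560000=2734994
n=42: 1·42 2·21 3·14 6·7 7·6 14·3 21·2 42·1  f→[1+16+81+1296+2401+38416+194481+3111696]=3348388
[q^49] f(49)=5764801,f(7)=2401,f(1)=1 ⇒ 5767203
q^53  k|53↦f(k): 1:1 53:7890481  a_53=7890482

10642, 2215474, 2734994, 3348388, 5767203, 7890482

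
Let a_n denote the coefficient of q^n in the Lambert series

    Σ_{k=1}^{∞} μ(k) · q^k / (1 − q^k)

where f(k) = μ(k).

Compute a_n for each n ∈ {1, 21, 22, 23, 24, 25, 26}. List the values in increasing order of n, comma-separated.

q^1  k|1↦μ(k): 1:1  a_1=1
d|21:{21,7,3,1}  Σμ=1+(-1)+(-1)+1=0
n=22: 22·1 11·2 2·11 1·22  μ→[1+(-1)+(-1)+1]=0
q^23  k|23↦μ(k): 23:-1 1:1  a_23=0
q^24  k|24↦μ(k): 24:0 12:0 8:0 6:1 4:0 3:-1 2:-1 1:1  a_24=0
d|25:{25,5,1}  Σμ=0+(-1)+1=0
n=26: 1·26 2·13 13·2 26·1  μ→[1+(-1)+(-1)+1]=0

1, 0, 0, 0, 0, 0, 0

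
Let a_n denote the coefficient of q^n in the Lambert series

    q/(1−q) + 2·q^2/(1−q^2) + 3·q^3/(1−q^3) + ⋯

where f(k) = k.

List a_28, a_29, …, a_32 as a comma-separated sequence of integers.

n=28: 28·1 14·2 7·4 4·7 2·14 1·28  f→[28+14+7+4+2+1]=56
[q^29] f(1)=1,f(29)=29 ⇒ 30
d|30:{1,2,3,5,6,10,15,30}  Σf=1+2+3+5+6+10+15+30=72
n=31: 1·31 31·1  f→[1+31]=32
q^32  k|32↦f(k): 1:1 2:2 4:4 8:8 16:16 32:32  a_32=63

56, 30, 72, 32, 63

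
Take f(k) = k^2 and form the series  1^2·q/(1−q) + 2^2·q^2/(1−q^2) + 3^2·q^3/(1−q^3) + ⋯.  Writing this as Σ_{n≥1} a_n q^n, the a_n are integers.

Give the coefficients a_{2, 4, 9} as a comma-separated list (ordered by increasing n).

5, 21, 91

n=2: 2·1 1·2  f→[4+1]=5
[q^4] f(1)=1,f(2)=4,f(4)=16 ⇒ 21
d|9:{9,3,1}  Σf=81+9+1=91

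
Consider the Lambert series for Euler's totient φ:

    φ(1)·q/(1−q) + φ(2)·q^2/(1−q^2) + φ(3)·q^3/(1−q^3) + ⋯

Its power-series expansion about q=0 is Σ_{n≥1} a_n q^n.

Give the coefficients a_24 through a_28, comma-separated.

d|24:{1,2,3,4,6,8,12,24}  Σφ=1+1+2+2+2+4+4+8=24
q^25  k|25↦φ(k): 1:1 5:4 25:20  a_25=25
d|26:{1,2,13,26}  Σφ=1+1+12+12=26
[q^27] φ(27)=18,φ(9)=6,φ(3)=2,φ(1)=1 ⇒ 27
q^28  k|28↦φ(k): 1:1 2:1 4:2 7:6 14:6 28:12  a_28=28

24, 25, 26, 27, 28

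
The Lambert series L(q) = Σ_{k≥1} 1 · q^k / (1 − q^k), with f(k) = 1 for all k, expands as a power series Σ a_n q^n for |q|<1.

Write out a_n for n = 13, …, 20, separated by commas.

2, 4, 4, 5, 2, 6, 2, 6

[q^13] f(1)=1,f(13)=1 ⇒ 2
q^14  k|14↦f(k): 1:1 2:1 7:1 14:1  a_14=4
q^15  k|15↦f(k): 15:1 5:1 3:1 1:1  a_15=4
[q^16] f(1)=1,f(2)=1,f(4)=1,f(8)=1,f(16)=1 ⇒ 5
n=17: 17·1 1·17  f→[1+1]=2
n=18: 1·18 2·9 3·6 6·3 9·2 18·1  f→[1+1+1+1+1+1]=6
[q^19] f(1)=1,f(19)=1 ⇒ 2
d|20:{20,10,5,4,2,1}  Σf=1+1+1+1+1+1=6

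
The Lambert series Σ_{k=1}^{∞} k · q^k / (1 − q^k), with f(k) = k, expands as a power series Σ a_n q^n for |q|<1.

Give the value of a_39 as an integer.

a_39 = 56

n=39: 39·1 13·3 3·13 1·39  f→[39+13+3+1]=56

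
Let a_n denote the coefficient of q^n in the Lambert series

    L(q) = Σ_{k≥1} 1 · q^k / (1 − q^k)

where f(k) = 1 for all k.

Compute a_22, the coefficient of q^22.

a_22 = 4

n=22: 1·22 2·11 11·2 22·1  f→[1+1+1+1]=4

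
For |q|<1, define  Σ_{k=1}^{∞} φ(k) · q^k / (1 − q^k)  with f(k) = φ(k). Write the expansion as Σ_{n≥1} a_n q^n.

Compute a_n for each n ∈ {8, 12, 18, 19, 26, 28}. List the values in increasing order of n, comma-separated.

d|8:{8,4,2,1}  Σφ=4+2+1+1=8
d|12:{12,6,4,3,2,1}  Σφ=4+2+2+2+1+1=12
d|18:{18,9,6,3,2,1}  Σφ=6+6+2+2+1+1=18
d|19:{1,19}  Σφ=1+18=19
n=26: 26·1 13·2 2·13 1·26  φ→[12+12+1+1]=26
d|28:{1,2,4,7,14,28}  Σφ=1+1+2+6+6+12=28

8, 12, 18, 19, 26, 28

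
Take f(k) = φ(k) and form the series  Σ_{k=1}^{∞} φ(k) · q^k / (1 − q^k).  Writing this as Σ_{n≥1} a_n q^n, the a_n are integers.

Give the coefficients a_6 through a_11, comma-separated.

q^6  k|6↦φ(k): 1:1 2:1 3:2 6:2  a_6=6
[q^7] φ(7)=6,φ(1)=1 ⇒ 7
[q^8] φ(1)=1,φ(2)=1,φ(4)=2,φ(8)=4 ⇒ 8
d|9:{1,3,9}  Σφ=1+2+6=9
n=10: 1·10 2·5 5·2 10·1  φ→[1+1+4+4]=10
q^11  k|11↦φ(k): 11:10 1:1  a_11=11

6, 7, 8, 9, 10, 11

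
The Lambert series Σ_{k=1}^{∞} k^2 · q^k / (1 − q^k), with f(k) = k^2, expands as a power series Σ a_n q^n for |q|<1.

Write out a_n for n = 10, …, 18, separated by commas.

130, 122, 210, 170, 250, 260, 341, 290, 455

[q^10] f(1)=1,f(2)=4,f(5)=25,f(10)=100 ⇒ 130
d|11:{1,11}  Σf=1+121=122
n=12: 1·12 2·6 3·4 4·3 6·2 12·1  f→[1+4+9+16+36+144]=210
[q^13] f(13)=169,f(1)=1 ⇒ 170
n=14: 1·14 2·7 7·2 14·1  f→[1+4+49+196]=250
n=15: 1·15 3·5 5·3 15·1  f→[1+9+25+225]=260
d|16:{1,2,4,8,16}  Σf=1+4+16+64+256=341
[q^17] f(17)=289,f(1)=1 ⇒ 290
d|18:{1,2,3,6,9,18}  Σf=1+4+9+36+81+324=455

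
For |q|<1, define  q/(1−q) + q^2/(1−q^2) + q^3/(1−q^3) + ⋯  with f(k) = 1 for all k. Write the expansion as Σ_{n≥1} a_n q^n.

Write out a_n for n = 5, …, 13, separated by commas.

n=5: 5·1 1·5  f→[1+1]=2
n=6: 1·6 2·3 3·2 6·1  f→[1+1+1+1]=4
d|7:{1,7}  Σf=1+1=2
q^8  k|8↦f(k): 8:1 4:1 2:1 1:1  a_8=4
n=9: 1·9 3·3 9·1  f→[1+1+1]=3
d|10:{1,2,5,10}  Σf=1+1+1+1=4
n=11: 1·11 11·1  f→[1+1]=2
q^12  k|12↦f(k): 1:1 2:1 3:1 4:1 6:1 12:1  a_12=6
[q^13] f(13)=1,f(1)=1 ⇒ 2

2, 4, 2, 4, 3, 4, 2, 6, 2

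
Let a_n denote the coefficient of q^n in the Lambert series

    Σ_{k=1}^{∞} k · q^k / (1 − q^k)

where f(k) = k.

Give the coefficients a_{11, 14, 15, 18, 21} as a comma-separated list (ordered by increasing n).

d|11:{1,11}  Σf=1+11=12
d|14:{14,7,2,1}  Σf=14+7+2+1=24
n=15: 1·15 3·5 5·3 15·1  f→[1+3+5+15]=24
[q^18] f(18)=18,f(9)=9,f(6)=6,f(3)=3,f(2)=2,f(1)=1 ⇒ 39
[q^21] f(1)=1,f(3)=3,f(7)=7,f(21)=21 ⇒ 32

12, 24, 24, 39, 32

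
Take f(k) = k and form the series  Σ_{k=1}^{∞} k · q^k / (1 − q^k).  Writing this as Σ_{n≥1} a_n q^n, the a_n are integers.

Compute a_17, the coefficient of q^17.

d|17:{17,1}  Σf=17+1=18

a_17 = 18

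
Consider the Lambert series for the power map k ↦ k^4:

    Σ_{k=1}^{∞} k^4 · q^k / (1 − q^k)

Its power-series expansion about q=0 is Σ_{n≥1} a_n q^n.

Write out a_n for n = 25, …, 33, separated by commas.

q^25  k|25↦f(k): 25:390625 5:625 1:1  a_25=391251
q^26  k|26↦f(k): 1:1 2:16 13:28561 26:456976  a_26=485554
q^27  k|27↦f(k): 1:1 3:81 9:6561 27:531441  a_27=538084
[q^28] f(28)=614656,f(14)=38416,f(7)=2401,f(4)=256,f(2)=16,f(1)=1 ⇒ 655746
d|29:{1,29}  Σf=1+707281=707282
q^30  k|30↦f(k): 30:810000 15:50625 10:10000 6:1296 5:625 3:81 2:16 1:1  a_30=872644
[q^31] f(31)=923521,f(1)=1 ⇒ 923522
n=32: 32·1 16·2 8·4 4·8 2·16 1·32  f→[1048576+65536+4096+256+16+1]=1118481
d|33:{33,11,3,1}  Σf=1185921+14641+81+1=1200644

391251, 485554, 538084, 655746, 707282, 872644, 923522, 1118481, 1200644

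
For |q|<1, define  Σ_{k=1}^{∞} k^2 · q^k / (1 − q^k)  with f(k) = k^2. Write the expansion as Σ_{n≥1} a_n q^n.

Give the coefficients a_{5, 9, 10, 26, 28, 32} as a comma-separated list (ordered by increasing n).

26, 91, 130, 850, 1050, 1365

n=5: 5·1 1·5  f→[25+1]=26
[q^9] f(9)=81,f(3)=9,f(1)=1 ⇒ 91
d|10:{10,5,2,1}  Σf=100+25+4+1=130
[q^26] f(26)=676,f(13)=169,f(2)=4,f(1)=1 ⇒ 850
[q^28] f(1)=1,f(2)=4,f(4)=16,f(7)=49,f(14)=196,f(28)=784 ⇒ 1050
n=32: 32·1 16·2 8·4 4·8 2·16 1·32  f→[1024+256+64+16+4+1]=1365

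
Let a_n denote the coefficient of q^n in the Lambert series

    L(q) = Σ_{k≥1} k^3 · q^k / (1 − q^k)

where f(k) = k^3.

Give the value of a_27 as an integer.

a_27 = 20440

n=27: 1·27 3·9 9·3 27·1  f→[1+27+729+19683]=20440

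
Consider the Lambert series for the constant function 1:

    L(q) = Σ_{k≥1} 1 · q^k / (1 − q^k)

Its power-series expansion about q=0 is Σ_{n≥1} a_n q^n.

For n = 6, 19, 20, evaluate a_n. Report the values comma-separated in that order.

q^6  k|6↦f(k): 6:1 3:1 2:1 1:1  a_6=4
[q^19] f(19)=1,f(1)=1 ⇒ 2
n=20: 20·1 10·2 5·4 4·5 2·10 1·20  f→[1+1+1+1+1+1]=6

4, 2, 6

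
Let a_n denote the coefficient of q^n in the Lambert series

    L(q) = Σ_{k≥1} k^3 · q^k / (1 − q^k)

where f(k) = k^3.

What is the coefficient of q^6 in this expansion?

a_6 = 252

d|6:{6,3,2,1}  Σf=216+27+8+1=252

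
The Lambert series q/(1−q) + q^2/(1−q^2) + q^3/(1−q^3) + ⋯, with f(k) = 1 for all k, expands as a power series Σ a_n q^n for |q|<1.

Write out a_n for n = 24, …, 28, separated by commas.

n=24: 24·1 12·2 8·3 6·4 4·6 3·8 2·12 1·24  f→[1+1+1+1+1+1+1+1]=8
d|25:{25,5,1}  Σf=1+1+1=3
d|26:{1,2,13,26}  Σf=1+1+1+1=4
n=27: 27·1 9·3 3·9 1·27  f→[1+1+1+1]=4
n=28: 28·1 14·2 7·4 4·7 2·14 1·28  f→[1+1+1+1+1+1]=6

8, 3, 4, 4, 6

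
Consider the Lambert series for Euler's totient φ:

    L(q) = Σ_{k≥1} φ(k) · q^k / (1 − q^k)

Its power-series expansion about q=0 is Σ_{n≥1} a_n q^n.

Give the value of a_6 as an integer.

[q^6] φ(6)=2,φ(3)=2,φ(2)=1,φ(1)=1 ⇒ 6

a_6 = 6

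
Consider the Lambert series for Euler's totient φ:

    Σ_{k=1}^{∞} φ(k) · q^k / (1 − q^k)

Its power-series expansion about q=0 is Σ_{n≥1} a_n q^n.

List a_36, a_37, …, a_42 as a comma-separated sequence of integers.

d|36:{36,18,12,9,6,4,3,2,1}  Σφ=12+6+4+6+2+2+2+1+1=36
[q^37] φ(1)=1,φ(37)=36 ⇒ 37
n=38: 1·38 2·19 19·2 38·1  φ→[1+1+18+18]=38
n=39: 1·39 3·13 13·3 39·1  φ→[1+2+12+24]=39
n=40: 40·1 20·2 10·4 8·5 5·8 4·10 2·20 1·40  φ→[16+8+4+4+4+2+1+1]=40
[q^41] φ(1)=1,φ(41)=40 ⇒ 41
[q^42] φ(1)=1,φ(2)=1,φ(3)=2,φ(6)=2,φ(7)=6,φ(14)=6,φ(21)=12,φ(42)=12 ⇒ 42

36, 37, 38, 39, 40, 41, 42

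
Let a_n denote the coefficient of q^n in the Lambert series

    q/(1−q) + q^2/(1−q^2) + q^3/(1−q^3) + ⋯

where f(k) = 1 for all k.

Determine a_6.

a_6 = 4

n=6: 1·6 2·3 3·2 6·1  f→[1+1+1+1]=4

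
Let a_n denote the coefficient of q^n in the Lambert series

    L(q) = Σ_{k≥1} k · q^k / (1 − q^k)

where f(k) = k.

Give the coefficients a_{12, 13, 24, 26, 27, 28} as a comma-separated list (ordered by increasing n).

d|12:{1,2,3,4,6,12}  Σf=1+2+3+4+6+12=28
d|13:{1,13}  Σf=1+13=14
n=24: 24·1 12·2 8·3 6·4 4·6 3·8 2·12 1·24  f→[24+12+8+6+4+3+2+1]=60
q^26  k|26↦f(k): 26:26 13:13 2:2 1:1  a_26=42
q^27  k|27↦f(k): 1:1 3:3 9:9 27:27  a_27=40
d|28:{1,2,4,7,14,28}  Σf=1+2+4+7+14+28=56

28, 14, 60, 42, 40, 56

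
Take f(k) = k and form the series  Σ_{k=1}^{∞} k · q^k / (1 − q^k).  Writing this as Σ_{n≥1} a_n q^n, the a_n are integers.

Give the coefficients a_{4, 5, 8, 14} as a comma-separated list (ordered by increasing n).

d|4:{1,2,4}  Σf=1+2+4=7
q^5  k|5↦f(k): 5:5 1:1  a_5=6
q^8  k|8↦f(k): 1:1 2:2 4:4 8:8  a_8=15
[q^14] f(14)=14,f(7)=7,f(2)=2,f(1)=1 ⇒ 24

7, 6, 15, 24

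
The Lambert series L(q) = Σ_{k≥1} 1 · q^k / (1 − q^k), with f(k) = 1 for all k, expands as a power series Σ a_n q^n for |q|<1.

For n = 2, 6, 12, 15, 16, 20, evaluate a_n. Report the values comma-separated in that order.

2, 4, 6, 4, 5, 6

n=2: 2·1 1·2  f→[1+1]=2
n=6: 1·6 2·3 3·2 6·1  f→[1+1+1+1]=4
[q^12] f(1)=1,f(2)=1,f(3)=1,f(4)=1,f(6)=1,f(12)=1 ⇒ 6
n=15: 1·15 3·5 5·3 15·1  f→[1+1+1+1]=4
q^16  k|16↦f(k): 1:1 2:1 4:1 8:1 16:1  a_16=5
q^20  k|20↦f(k): 1:1 2:1 4:1 5:1 10:1 20:1  a_20=6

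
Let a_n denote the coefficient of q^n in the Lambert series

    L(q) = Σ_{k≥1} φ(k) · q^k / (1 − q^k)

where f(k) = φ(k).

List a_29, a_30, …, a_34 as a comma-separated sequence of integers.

d|29:{1,29}  Σφ=1+28=29
d|30:{1,2,3,5,6,10,15,30}  Σφ=1+1+2+4+2+4+8+8=30
q^31  k|31↦φ(k): 31:30 1:1  a_31=31
n=32: 1·32 2·16 4·8 8·4 16·2 32·1  φ→[1+1+2+4+8+16]=32
n=33: 1·33 3·11 11·3 33·1  φ→[1+2+10+20]=33
d|34:{34,17,2,1}  Σφ=16+16+1+1=34

29, 30, 31, 32, 33, 34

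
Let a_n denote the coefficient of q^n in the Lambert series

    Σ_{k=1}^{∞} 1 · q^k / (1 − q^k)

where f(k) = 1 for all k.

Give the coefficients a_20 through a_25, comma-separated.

q^20  k|20↦f(k): 20:1 10:1 5:1 4:1 2:1 1:1  a_20=6
n=21: 1·21 3·7 7·3 21·1  f→[1+1+1+1]=4
d|22:{1,2,11,22}  Σf=1+1+1+1=4
d|23:{1,23}  Σf=1+1=2
[q^24] f(1)=1,f(2)=1,f(3)=1,f(4)=1,f(6)=1,f(8)=1,f(12)=1,f(24)=1 ⇒ 8
d|25:{1,5,25}  Σf=1+1+1=3

6, 4, 4, 2, 8, 3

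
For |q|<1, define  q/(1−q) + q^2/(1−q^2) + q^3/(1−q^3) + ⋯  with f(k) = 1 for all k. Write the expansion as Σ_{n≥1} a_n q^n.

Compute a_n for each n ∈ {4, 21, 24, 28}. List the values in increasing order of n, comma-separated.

3, 4, 8, 6

d|4:{4,2,1}  Σf=1+1+1=3
[q^21] f(1)=1,f(3)=1,f(7)=1,f(21)=1 ⇒ 4
q^24  k|24↦f(k): 24:1 12:1 8:1 6:1 4:1 3:1 2:1 1:1  a_24=8
q^28  k|28↦f(k): 28:1 14:1 7:1 4:1 2:1 1:1  a_28=6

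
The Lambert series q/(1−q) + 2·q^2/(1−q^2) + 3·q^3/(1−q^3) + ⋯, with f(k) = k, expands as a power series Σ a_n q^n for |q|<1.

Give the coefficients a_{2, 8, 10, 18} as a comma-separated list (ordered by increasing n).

3, 15, 18, 39

[q^2] f(2)=2,f(1)=1 ⇒ 3
n=8: 1·8 2·4 4·2 8·1  f→[1+2+4+8]=15
[q^10] f(10)=10,f(5)=5,f(2)=2,f(1)=1 ⇒ 18
[q^18] f(18)=18,f(9)=9,f(6)=6,f(3)=3,f(2)=2,f(1)=1 ⇒ 39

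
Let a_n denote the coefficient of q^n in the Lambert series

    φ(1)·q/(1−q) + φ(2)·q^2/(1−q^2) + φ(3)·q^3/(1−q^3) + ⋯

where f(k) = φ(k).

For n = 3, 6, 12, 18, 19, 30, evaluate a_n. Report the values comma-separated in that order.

n=3: 3·1 1·3  φ→[2+1]=3
q^6  k|6↦φ(k): 1:1 2:1 3:2 6:2  a_6=6
q^12  k|12↦φ(k): 12:4 6:2 4:2 3:2 2:1 1:1  a_12=12
q^18  k|18↦φ(k): 18:6 9:6 6:2 3:2 2:1 1:1  a_18=18
d|19:{1,19}  Σφ=1+18=19
n=30: 1·30 2·15 3·10 5·6 6·5 10·3 15·2 30·1  φ→[1+1+2+4+2+4+8+8]=30

3, 6, 12, 18, 19, 30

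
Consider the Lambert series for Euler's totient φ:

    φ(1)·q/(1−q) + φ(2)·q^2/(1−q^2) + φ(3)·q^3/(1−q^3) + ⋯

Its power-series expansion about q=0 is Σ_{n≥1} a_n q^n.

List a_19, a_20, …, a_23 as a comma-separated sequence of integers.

n=19: 1·19 19·1  φ→[1+18]=19
n=20: 1·20 2·10 4·5 5·4 10·2 20·1  φ→[1+1+2+4+4+8]=20
d|21:{21,7,3,1}  Σφ=12+6+2+1=21
[q^22] φ(22)=10,φ(11)=10,φ(2)=1,φ(1)=1 ⇒ 22
n=23: 1·23 23·1  φ→[1+22]=23

19, 20, 21, 22, 23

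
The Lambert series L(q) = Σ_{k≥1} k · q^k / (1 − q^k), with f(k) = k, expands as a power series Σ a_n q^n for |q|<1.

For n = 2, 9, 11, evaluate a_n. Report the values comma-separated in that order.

[q^2] f(1)=1,f(2)=2 ⇒ 3
[q^9] f(9)=9,f(3)=3,f(1)=1 ⇒ 13
[q^11] f(11)=11,f(1)=1 ⇒ 12

3, 13, 12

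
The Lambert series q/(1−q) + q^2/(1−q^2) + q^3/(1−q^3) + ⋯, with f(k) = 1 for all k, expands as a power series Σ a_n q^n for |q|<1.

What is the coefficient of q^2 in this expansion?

n=2: 2·1 1·2  f→[1+1]=2

a_2 = 2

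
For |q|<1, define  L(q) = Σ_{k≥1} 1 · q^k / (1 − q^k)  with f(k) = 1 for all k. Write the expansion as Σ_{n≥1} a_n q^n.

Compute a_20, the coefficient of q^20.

n=20: 20·1 10·2 5·4 4·5 2·10 1·20  f→[1+1+1+1+1+1]=6

a_20 = 6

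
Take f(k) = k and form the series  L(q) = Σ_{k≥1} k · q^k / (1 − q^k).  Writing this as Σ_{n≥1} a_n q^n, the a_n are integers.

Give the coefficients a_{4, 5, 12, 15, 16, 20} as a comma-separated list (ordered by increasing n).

[q^4] f(1)=1,f(2)=2,f(4)=4 ⇒ 7
d|5:{1,5}  Σf=1+5=6
d|12:{1,2,3,4,6,12}  Σf=1+2+3+4+6+12=28
n=15: 1·15 3·5 5·3 15·1  f→[1+3+5+15]=24
n=16: 1·16 2·8 4·4 8·2 16·1  f→[1+2+4+8+16]=31
q^20  k|20↦f(k): 20:20 10:10 5:5 4:4 2:2 1:1  a_20=42

7, 6, 28, 24, 31, 42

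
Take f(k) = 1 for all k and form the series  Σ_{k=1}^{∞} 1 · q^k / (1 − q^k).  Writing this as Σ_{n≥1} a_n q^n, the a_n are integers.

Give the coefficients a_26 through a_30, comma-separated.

d|26:{26,13,2,1}  Σf=1+1+1+1=4
n=27: 1·27 3·9 9·3 27·1  f→[1+1+1+1]=4
n=28: 1·28 2·14 4·7 7·4 14·2 28·1  f→[1+1+1+1+1+1]=6
[q^29] f(29)=1,f(1)=1 ⇒ 2
q^30  k|30↦f(k): 30:1 15:1 10:1 6:1 5:1 3:1 2:1 1:1  a_30=8

4, 4, 6, 2, 8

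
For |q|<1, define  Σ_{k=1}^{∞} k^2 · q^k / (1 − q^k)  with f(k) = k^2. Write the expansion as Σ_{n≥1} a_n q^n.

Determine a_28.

a_28 = 1050

d|28:{28,14,7,4,2,1}  Σf=784+196+49+16+4+1=1050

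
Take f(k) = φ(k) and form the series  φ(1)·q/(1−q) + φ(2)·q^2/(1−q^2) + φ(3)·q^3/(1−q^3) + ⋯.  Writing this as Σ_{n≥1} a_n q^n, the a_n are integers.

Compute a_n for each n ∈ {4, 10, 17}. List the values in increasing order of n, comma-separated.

q^4  k|4↦φ(k): 1:1 2:1 4:2  a_4=4
d|10:{10,5,2,1}  Σφ=4+4+1+1=10
q^17  k|17↦φ(k): 1:1 17:16  a_17=17

4, 10, 17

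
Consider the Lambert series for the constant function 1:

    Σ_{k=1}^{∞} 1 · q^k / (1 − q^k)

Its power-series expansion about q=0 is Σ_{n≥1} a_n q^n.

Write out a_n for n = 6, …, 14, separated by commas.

[q^6] f(1)=1,f(2)=1,f(3)=1,f(6)=1 ⇒ 4
d|7:{1,7}  Σf=1+1=2
n=8: 1·8 2·4 4·2 8·1  f→[1+1+1+1]=4
q^9  k|9↦f(k): 1:1 3:1 9:1  a_9=3
d|10:{10,5,2,1}  Σf=1+1+1+1=4
d|11:{11,1}  Σf=1+1=2
q^12  k|12↦f(k): 12:1 6:1 4:1 3:1 2:1 1:1  a_12=6
q^13  k|13↦f(k): 1:1 13:1  a_13=2
[q^14] f(1)=1,f(2)=1,f(7)=1,f(14)=1 ⇒ 4

4, 2, 4, 3, 4, 2, 6, 2, 4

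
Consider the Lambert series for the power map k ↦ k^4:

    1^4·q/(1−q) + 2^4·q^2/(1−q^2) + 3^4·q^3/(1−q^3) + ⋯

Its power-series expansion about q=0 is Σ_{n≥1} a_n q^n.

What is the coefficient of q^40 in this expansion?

n=40: 40·1 20·2 10·4 8·5 5·8 4·10 2·20 1·40  f→[2560000+160000+10000+4096+625+256+16+1]=2734994

a_40 = 2734994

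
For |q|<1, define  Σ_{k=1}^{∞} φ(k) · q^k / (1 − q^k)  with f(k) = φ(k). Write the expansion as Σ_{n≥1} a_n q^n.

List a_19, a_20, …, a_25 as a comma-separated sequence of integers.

q^19  k|19↦φ(k): 1:1 19:18  a_19=19
[q^20] φ(20)=8,φ(10)=4,φ(5)=4,φ(4)=2,φ(2)=1,φ(1)=1 ⇒ 20
q^21  k|21↦φ(k): 21:12 7:6 3:2 1:1  a_21=21
q^22  k|22↦φ(k): 22:10 11:10 2:1 1:1  a_22=22
[q^23] φ(1)=1,φ(23)=22 ⇒ 23
q^24  k|24↦φ(k): 1:1 2:1 3:2 4:2 6:2 8:4 12:4 24:8  a_24=24
[q^25] φ(25)=20,φ(5)=4,φ(1)=1 ⇒ 25

19, 20, 21, 22, 23, 24, 25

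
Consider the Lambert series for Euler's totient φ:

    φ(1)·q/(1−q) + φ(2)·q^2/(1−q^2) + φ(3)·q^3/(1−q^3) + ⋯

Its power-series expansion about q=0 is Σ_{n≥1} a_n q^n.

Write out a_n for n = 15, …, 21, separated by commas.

d|15:{15,5,3,1}  Σφ=8+4+2+1=15
q^16  k|16↦φ(k): 1:1 2:1 4:2 8:4 16:8  a_16=16
n=17: 1·17 17·1  φ→[1+16]=17
n=18: 1·18 2·9 3·6 6·3 9·2 18·1  φ→[1+1+2+2+6+6]=18
d|19:{19,1}  Σφ=18+1=19
q^20  k|20↦φ(k): 20:8 10:4 5:4 4:2 2:1 1:1  a_20=20
[q^21] φ(21)=12,φ(7)=6,φ(3)=2,φ(1)=1 ⇒ 21

15, 16, 17, 18, 19, 20, 21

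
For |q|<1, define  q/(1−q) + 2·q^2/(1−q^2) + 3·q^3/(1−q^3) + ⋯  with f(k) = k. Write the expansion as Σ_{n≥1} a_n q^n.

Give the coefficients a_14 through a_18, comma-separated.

24, 24, 31, 18, 39

q^14  k|14↦f(k): 14:14 7:7 2:2 1:1  a_14=24
n=15: 1·15 3·5 5·3 15·1  f→[1+3+5+15]=24
d|16:{16,8,4,2,1}  Σf=16+8+4+2+1=31
q^17  k|17↦f(k): 1:1 17:17  a_17=18
d|18:{1,2,3,6,9,18}  Σf=1+2+3+6+9+18=39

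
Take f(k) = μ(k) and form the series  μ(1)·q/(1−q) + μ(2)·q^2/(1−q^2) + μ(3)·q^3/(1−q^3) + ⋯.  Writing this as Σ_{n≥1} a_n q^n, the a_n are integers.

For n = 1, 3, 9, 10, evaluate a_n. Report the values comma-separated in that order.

1, 0, 0, 0

n=1: 1·1  μ→[1]=1
d|3:{3,1}  Σμ=(-1)+1=0
[q^9] μ(9)=0,μ(3)=-1,μ(1)=1 ⇒ 0
q^10  k|10↦μ(k): 10:1 5:-1 2:-1 1:1  a_10=0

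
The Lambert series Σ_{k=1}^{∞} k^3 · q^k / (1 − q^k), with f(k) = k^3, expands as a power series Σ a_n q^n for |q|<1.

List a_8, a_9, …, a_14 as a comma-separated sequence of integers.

585, 757, 1134, 1332, 2044, 2198, 3096

q^8  k|8↦f(k): 8:512 4:64 2:8 1:1  a_8=585
[q^9] f(9)=729,f(3)=27,f(1)=1 ⇒ 757
[q^10] f(10)=1000,f(5)=125,f(2)=8,f(1)=1 ⇒ 1134
[q^11] f(11)=1331,f(1)=1 ⇒ 1332
n=12: 1·12 2·6 3·4 4·3 6·2 12·1  f→[1+8+27+64+216+1728]=2044
q^13  k|13↦f(k): 1:1 13:2197  a_13=2198
[q^14] f(1)=1,f(2)=8,f(7)=343,f(14)=2744 ⇒ 3096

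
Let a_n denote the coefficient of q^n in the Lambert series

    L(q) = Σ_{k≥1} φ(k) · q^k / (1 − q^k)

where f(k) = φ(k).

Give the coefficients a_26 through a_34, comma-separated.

q^26  k|26↦φ(k): 26:12 13:12 2:1 1:1  a_26=26
q^27  k|27↦φ(k): 27:18 9:6 3:2 1:1  a_27=27
n=28: 28·1 14·2 7·4 4·7 2·14 1·28  φ→[12+6+6+2+1+1]=28
q^29  k|29↦φ(k): 1:1 29:28  a_29=29
n=30: 30·1 15·2 10·3 6·5 5·6 3·10 2·15 1·30  φ→[8+8+4+2+4+2+1+1]=30
[q^31] φ(31)=30,φ(1)=1 ⇒ 31
[q^32] φ(32)=16,φ(16)=8,φ(8)=4,φ(4)=2,φ(2)=1,φ(1)=1 ⇒ 32
d|33:{1,3,11,33}  Σφ=1+2+10+20=33
q^34  k|34↦φ(k): 34:16 17:16 2:1 1:1  a_34=34

26, 27, 28, 29, 30, 31, 32, 33, 34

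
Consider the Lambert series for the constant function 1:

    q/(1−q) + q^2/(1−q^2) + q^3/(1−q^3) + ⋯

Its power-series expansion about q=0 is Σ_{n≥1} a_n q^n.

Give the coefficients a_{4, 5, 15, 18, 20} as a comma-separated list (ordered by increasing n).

q^4  k|4↦f(k): 4:1 2:1 1:1  a_4=3
n=5: 1·5 5·1  f→[1+1]=2
[q^15] f(15)=1,f(5)=1,f(3)=1,f(1)=1 ⇒ 4
q^18  k|18↦f(k): 18:1 9:1 6:1 3:1 2:1 1:1  a_18=6
d|20:{20,10,5,4,2,1}  Σf=1+1+1+1+1+1=6

3, 2, 4, 6, 6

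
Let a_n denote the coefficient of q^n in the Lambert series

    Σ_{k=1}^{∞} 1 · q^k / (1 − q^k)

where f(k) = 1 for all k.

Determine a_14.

q^14  k|14↦f(k): 14:1 7:1 2:1 1:1  a_14=4

a_14 = 4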